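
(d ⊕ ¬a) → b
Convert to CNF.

(¬d ∨ ¬a ∨ b) ∧ (a ∨ d ∨ b)

(d ⊕ ¬a) → b
≡ ¬(d ⊕ ¬a) ∨ b   (eliminate →)
≡ ¬((d ∨ ¬a) ∧ ¬(d ∧ ¬a)) ∨ b   (expand ⊕)
≡ ¬(d ∨ ¬a) ∨ ¬¬(d ∧ ¬a) ∨ b   (De Morgan)
≡ (¬d ∧ ¬¬a) ∨ ¬¬(d ∧ ¬a) ∨ b   (De Morgan)
≡ (¬d ∧ a) ∨ ¬¬(d ∧ ¬a) ∨ b   (double negation)
≡ (¬d ∧ a) ∨ (d ∧ ¬a) ∨ b   (double negation)
≡ (¬d ∨ d ∨ b) ∧ (¬d ∨ ¬a ∨ b) ∧ (a ∨ d ∨ b) ∧ (a ∨ ¬a ∨ b)   (distribute ∨ over ∧)
≡ (¬d ∨ ¬a ∨ b) ∧ (a ∨ d ∨ b)   (simplify)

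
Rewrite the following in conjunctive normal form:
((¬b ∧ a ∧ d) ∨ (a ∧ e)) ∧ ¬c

(¬b ∨ e) ∧ a ∧ (d ∨ e) ∧ ¬c

((¬b ∧ a ∧ d) ∨ (a ∧ e)) ∧ ¬c
≡ (¬b ∨ a) ∧ (¬b ∨ e) ∧ (a ∨ a) ∧ (a ∨ e) ∧ (d ∨ a) ∧ (d ∨ e) ∧ ¬c   (distribute ∨ over ∧)
≡ (¬b ∨ e) ∧ a ∧ (d ∨ e) ∧ ¬c   (simplify)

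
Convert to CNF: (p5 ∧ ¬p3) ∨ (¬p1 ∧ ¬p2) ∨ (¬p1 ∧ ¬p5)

(p5 ∨ ¬p1) ∧ (¬p3 ∨ ¬p1) ∧ (¬p3 ∨ ¬p2 ∨ ¬p5)

(p5 ∧ ¬p3) ∨ (¬p1 ∧ ¬p2) ∨ (¬p1 ∧ ¬p5)
= (p5 ∨ ¬p1 ∨ ¬p1) ∧ (p5 ∨ ¬p1 ∨ ¬p5) ∧ (p5 ∨ ¬p2 ∨ ¬p1) ∧ (p5 ∨ ¬p2 ∨ ¬p5) ∧ (¬p3 ∨ ¬p1 ∨ ¬p1) ∧ (¬p3 ∨ ¬p1 ∨ ¬p5) ∧ (¬p3 ∨ ¬p2 ∨ ¬p1) ∧ (¬p3 ∨ ¬p2 ∨ ¬p5)   [distribute ∨ over ∧]
= (p5 ∨ ¬p1) ∧ (¬p3 ∨ ¬p1) ∧ (¬p3 ∨ ¬p2 ∨ ¬p5)   [simplify]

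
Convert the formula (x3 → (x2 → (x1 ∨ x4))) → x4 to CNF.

(x3 → (x2 → (x1 ∨ x4))) → x4
≡ ¬(x3 → (x2 → (x1 ∨ x4))) ∨ x4   [eliminate →]
≡ ¬(¬x3 ∨ (x2 → (x1 ∨ x4))) ∨ x4   [eliminate →]
≡ ¬(¬x3 ∨ ¬x2 ∨ x1 ∨ x4) ∨ x4   [eliminate →]
≡ (¬¬x3 ∧ ¬¬x2 ∧ ¬x1 ∧ ¬x4) ∨ x4   [De Morgan]
≡ (x3 ∧ ¬¬x2 ∧ ¬x1 ∧ ¬x4) ∨ x4   [double negation]
≡ (x3 ∧ x2 ∧ ¬x1 ∧ ¬x4) ∨ x4   [double negation]
≡ (x3 ∨ x4) ∧ (x2 ∨ x4) ∧ (¬x1 ∨ x4) ∧ (¬x4 ∨ x4)   [distribute ∨ over ∧]
≡ (x3 ∨ x4) ∧ (x2 ∨ x4) ∧ (¬x1 ∨ x4)   [simplify]

(x3 ∨ x4) ∧ (x2 ∨ x4) ∧ (¬x1 ∨ x4)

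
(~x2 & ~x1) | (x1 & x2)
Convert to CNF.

(~x2 | x1) & (~x1 | x2)

(~x2 & ~x1) | (x1 & x2)
= (~x2 | x1) & (~x2 | x2) & (~x1 | x1) & (~x1 | x2)   [distribute | over &]
= (~x2 | x1) & (~x1 | x2)   [simplify]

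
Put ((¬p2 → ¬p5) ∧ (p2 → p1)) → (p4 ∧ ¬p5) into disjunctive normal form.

(¬p2 ∧ p5) ∨ (p2 ∧ ¬p1) ∨ (p4 ∧ ¬p5)

((¬p2 → ¬p5) ∧ (p2 → p1)) → (p4 ∧ ¬p5)
≡ ¬((¬p2 → ¬p5) ∧ (p2 → p1)) ∨ (p4 ∧ ¬p5)   (eliminate →)
≡ ¬((¬¬p2 ∨ ¬p5) ∧ (p2 → p1)) ∨ (p4 ∧ ¬p5)   (eliminate →)
≡ ¬((¬¬p2 ∨ ¬p5) ∧ (¬p2 ∨ p1)) ∨ (p4 ∧ ¬p5)   (eliminate →)
≡ ¬(¬¬p2 ∨ ¬p5) ∨ ¬(¬p2 ∨ p1) ∨ (p4 ∧ ¬p5)   (De Morgan)
≡ (¬¬¬p2 ∧ ¬¬p5) ∨ ¬(¬p2 ∨ p1) ∨ (p4 ∧ ¬p5)   (De Morgan)
≡ (¬p2 ∧ ¬¬p5) ∨ ¬(¬p2 ∨ p1) ∨ (p4 ∧ ¬p5)   (double negation)
≡ (¬p2 ∧ p5) ∨ ¬(¬p2 ∨ p1) ∨ (p4 ∧ ¬p5)   (double negation)
≡ (¬p2 ∧ p5) ∨ (¬¬p2 ∧ ¬p1) ∨ (p4 ∧ ¬p5)   (De Morgan)
≡ (¬p2 ∧ p5) ∨ (p2 ∧ ¬p1) ∨ (p4 ∧ ¬p5)   (double negation)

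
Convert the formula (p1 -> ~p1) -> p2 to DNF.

p1 | p2

(p1 -> ~p1) -> p2
≡ ~(p1 -> ~p1) | p2   (eliminate ->)
≡ ~(~p1 | ~p1) | p2   (eliminate ->)
≡ (~~p1 & ~~p1) | p2   (De Morgan)
≡ (p1 & ~~p1) | p2   (double negation)
≡ (p1 & p1) | p2   (double negation)
≡ p1 | p2   (simplify)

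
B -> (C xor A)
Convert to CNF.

(~B | C | A) & (~B | ~C | ~A)

B -> (C xor A)
≡ ~B | (C xor A)   [eliminate ->]
≡ ~B | ((C | A) & ~(C & A))   [expand xor]
≡ ~B | ((C | A) & (~C | ~A))   [De Morgan]
≡ (~B | C | A) & (~B | ~C | ~A)   [distribute | over &]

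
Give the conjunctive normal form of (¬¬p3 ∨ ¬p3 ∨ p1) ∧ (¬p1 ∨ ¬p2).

(¬¬p3 ∨ ¬p3 ∨ p1) ∧ (¬p1 ∨ ¬p2)
≡ (p3 ∨ ¬p3 ∨ p1) ∧ (¬p1 ∨ ¬p2)
≡ ¬p1 ∨ ¬p2

¬p1 ∨ ¬p2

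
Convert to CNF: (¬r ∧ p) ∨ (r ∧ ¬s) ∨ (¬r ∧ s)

(¬r ∧ p) ∨ (r ∧ ¬s) ∨ (¬r ∧ s)
≡ (¬r ∨ r ∨ ¬r) ∧ (¬r ∨ r ∨ s) ∧ (¬r ∨ ¬s ∨ ¬r) ∧ (¬r ∨ ¬s ∨ s) ∧ (p ∨ r ∨ ¬r) ∧ (p ∨ r ∨ s) ∧ (p ∨ ¬s ∨ ¬r) ∧ (p ∨ ¬s ∨ s)   — distribute ∨ over ∧
≡ (¬r ∨ ¬s) ∧ (p ∨ r ∨ s)   — simplify

(¬r ∨ ¬s) ∧ (p ∨ r ∨ s)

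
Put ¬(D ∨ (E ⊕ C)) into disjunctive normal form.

¬D ∧ ¬E ∧ ¬C ∨ ¬D ∧ C ∧ E

¬(D ∨ (E ⊕ C))
⇔ ¬(D ∨ E ∧ ¬C ∨ ¬E ∧ C)   — expand ⊕
⇔ ¬D ∧ ¬(E ∧ ¬C) ∧ ¬(¬E ∧ C)   — De Morgan
⇔ ¬D ∧ (¬E ∨ ¬¬C) ∧ ¬(¬E ∧ C)   — De Morgan
⇔ ¬D ∧ (¬E ∨ C) ∧ ¬(¬E ∧ C)   — double negation
⇔ ¬D ∧ (¬E ∨ C) ∧ (¬¬E ∨ ¬C)   — De Morgan
⇔ ¬D ∧ (¬E ∨ C) ∧ (E ∨ ¬C)   — double negation
⇔ ¬D ∧ ¬E ∧ E ∨ ¬D ∧ ¬E ∧ ¬C ∨ ¬D ∧ C ∧ E ∨ ¬D ∧ C ∧ ¬C   — distribute ∧ over ∨
⇔ ¬D ∧ ¬E ∧ ¬C ∨ ¬D ∧ C ∧ E   — simplify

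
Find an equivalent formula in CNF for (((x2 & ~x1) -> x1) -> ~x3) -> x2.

x3 | x2

(((x2 & ~x1) -> x1) -> ~x3) -> x2
⇔ ~(((x2 & ~x1) -> x1) -> ~x3) | x2   (eliminate ->)
⇔ ~(~((x2 & ~x1) -> x1) | ~x3) | x2   (eliminate ->)
⇔ ~(~(~(x2 & ~x1) | x1) | ~x3) | x2   (eliminate ->)
⇔ (~~(~(x2 & ~x1) | x1) & ~~x3) | x2   (De Morgan)
⇔ ((~(x2 & ~x1) | x1) & ~~x3) | x2   (double negation)
⇔ ((~x2 | ~~x1 | x1) & ~~x3) | x2   (De Morgan)
⇔ ((~x2 | x1 | x1) & ~~x3) | x2   (double negation)
⇔ ((~x2 | x1 | x1) & x3) | x2   (double negation)
⇔ (~x2 | x1 | x1 | x2) & (x3 | x2)   (distribute | over &)
⇔ x3 | x2   (simplify)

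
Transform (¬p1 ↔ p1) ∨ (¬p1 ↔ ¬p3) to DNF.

(¬p1 ↔ p1) ∨ (¬p1 ↔ ¬p3)
⇔ ((¬p1 → p1) ∧ (p1 → ¬p1)) ∨ (¬p1 ↔ ¬p3)   — eliminate ↔
⇔ ((¬¬p1 ∨ p1) ∧ (p1 → ¬p1)) ∨ (¬p1 ↔ ¬p3)   — eliminate →
⇔ ((¬¬p1 ∨ p1) ∧ (¬p1 ∨ ¬p1)) ∨ (¬p1 ↔ ¬p3)   — eliminate →
⇔ ((¬¬p1 ∨ p1) ∧ (¬p1 ∨ ¬p1)) ∨ ((¬p1 → ¬p3) ∧ (¬p3 → ¬p1))   — eliminate ↔
⇔ ((¬¬p1 ∨ p1) ∧ (¬p1 ∨ ¬p1)) ∨ ((¬¬p1 ∨ ¬p3) ∧ (¬p3 → ¬p1))   — eliminate →
⇔ ((¬¬p1 ∨ p1) ∧ (¬p1 ∨ ¬p1)) ∨ ((¬¬p1 ∨ ¬p3) ∧ (¬¬p3 ∨ ¬p1))   — eliminate →
⇔ ((p1 ∨ p1) ∧ (¬p1 ∨ ¬p1)) ∨ ((¬¬p1 ∨ ¬p3) ∧ (¬¬p3 ∨ ¬p1))   — double negation
⇔ ((p1 ∨ p1) ∧ (¬p1 ∨ ¬p1)) ∨ ((p1 ∨ ¬p3) ∧ (¬¬p3 ∨ ¬p1))   — double negation
⇔ ((p1 ∨ p1) ∧ (¬p1 ∨ ¬p1)) ∨ ((p1 ∨ ¬p3) ∧ (p3 ∨ ¬p1))   — double negation
⇔ (p1 ∧ ¬p1) ∨ (p1 ∧ ¬p1) ∨ (p1 ∧ ¬p1) ∨ (p1 ∧ ¬p1) ∨ (p1 ∧ p3) ∨ (p1 ∧ ¬p1) ∨ (¬p3 ∧ p3) ∨ (¬p3 ∧ ¬p1)   — distribute ∧ over ∨
⇔ (p1 ∧ p3) ∨ (¬p3 ∧ ¬p1)   — simplify

(p1 ∧ p3) ∨ (¬p3 ∧ ¬p1)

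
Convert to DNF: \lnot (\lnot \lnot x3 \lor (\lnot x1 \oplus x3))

\lnot (\lnot \lnot x3 \lor (\lnot x1 \oplus x3))
⇔ \lnot (\lnot \lnot x3 \lor (\lnot x1 \land \lnot x3) \lor (\lnot \lnot x1 \land x3))   [expand \oplus]
⇔ \lnot \lnot \lnot x3 \land \lnot (\lnot x1 \land \lnot x3) \land \lnot (\lnot \lnot x1 \land x3)   [De Morgan]
⇔ \lnot x3 \land \lnot (\lnot x1 \land \lnot x3) \land \lnot (\lnot \lnot x1 \land x3)   [double negation]
⇔ \lnot x3 \land (\lnot \lnot x1 \lor \lnot \lnot x3) \land \lnot (\lnot \lnot x1 \land x3)   [De Morgan]
⇔ \lnot x3 \land (x1 \lor \lnot \lnot x3) \land \lnot (\lnot \lnot x1 \land x3)   [double negation]
⇔ \lnot x3 \land (x1 \lor x3) \land \lnot (\lnot \lnot x1 \land x3)   [double negation]
⇔ \lnot x3 \land (x1 \lor x3) \land (\lnot \lnot \lnot x1 \lor \lnot x3)   [De Morgan]
⇔ \lnot x3 \land (x1 \lor x3) \land (\lnot x1 \lor \lnot x3)   [double negation]
⇔ (\lnot x3 \land x1 \land \lnot x1) \lor (\lnot x3 \land x1 \land \lnot x3) \lor (\lnot x3 \land x3 \land \lnot x1) \lor (\lnot x3 \land x3 \land \lnot x3)   [distribute \land over \lor]
⇔ \lnot x3 \land x1   [simplify]

\lnot x3 \land x1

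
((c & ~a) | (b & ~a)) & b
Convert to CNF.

((c & ~a) | (b & ~a)) & b
≡ (c | b) & (c | ~a) & (~a | b) & (~a | ~a) & b   (distribute | over &)
≡ ~a & b   (simplify)

~a & b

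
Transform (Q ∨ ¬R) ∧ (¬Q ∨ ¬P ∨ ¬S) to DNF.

(Q ∧ ¬P) ∨ (Q ∧ ¬S) ∨ (¬R ∧ ¬Q) ∨ (¬R ∧ ¬P) ∨ (¬R ∧ ¬S)

(Q ∨ ¬R) ∧ (¬Q ∨ ¬P ∨ ¬S)
= (Q ∧ ¬Q) ∨ (Q ∧ ¬P) ∨ (Q ∧ ¬S) ∨ (¬R ∧ ¬Q) ∨ (¬R ∧ ¬P) ∨ (¬R ∧ ¬S)   [distribute ∧ over ∨]
= (Q ∧ ¬P) ∨ (Q ∧ ¬S) ∨ (¬R ∧ ¬Q) ∨ (¬R ∧ ¬P) ∨ (¬R ∧ ¬S)   [simplify]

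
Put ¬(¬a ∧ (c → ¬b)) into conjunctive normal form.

(a ∨ c) ∧ (a ∨ b)

¬(¬a ∧ (c → ¬b))
≡ ¬(¬a ∧ (¬c ∨ ¬b))   — eliminate →
≡ ¬¬a ∨ ¬(¬c ∨ ¬b)   — De Morgan
≡ a ∨ ¬(¬c ∨ ¬b)   — double negation
≡ a ∨ (¬¬c ∧ ¬¬b)   — De Morgan
≡ a ∨ (c ∧ ¬¬b)   — double negation
≡ a ∨ (c ∧ b)   — double negation
≡ (a ∨ c) ∧ (a ∨ b)   — distribute ∨ over ∧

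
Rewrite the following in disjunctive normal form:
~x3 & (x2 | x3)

~x3 & (x2 | x3)
⇔ (~x3 & x2) | (~x3 & x3)   — distribute & over |
⇔ ~x3 & x2   — simplify

~x3 & x2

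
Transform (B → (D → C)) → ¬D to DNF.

(B ∧ D ∧ ¬C) ∨ ¬D

(B → (D → C)) → ¬D
= ¬(B → (D → C)) ∨ ¬D   — eliminate →
= ¬(¬B ∨ (D → C)) ∨ ¬D   — eliminate →
= ¬(¬B ∨ ¬D ∨ C) ∨ ¬D   — eliminate →
= (¬¬B ∧ ¬¬D ∧ ¬C) ∨ ¬D   — De Morgan
= (B ∧ ¬¬D ∧ ¬C) ∨ ¬D   — double negation
= (B ∧ D ∧ ¬C) ∨ ¬D   — double negation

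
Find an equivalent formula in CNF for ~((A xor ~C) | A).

~((A xor ~C) | A)
≡ ~(((A | ~C) & ~(A & ~C)) | A)   — expand xor
≡ ~((A | ~C) & ~(A & ~C)) & ~A   — De Morgan
≡ (~(A | ~C) | ~~(A & ~C)) & ~A   — De Morgan
≡ ((~A & ~~C) | ~~(A & ~C)) & ~A   — De Morgan
≡ ((~A & C) | ~~(A & ~C)) & ~A   — double negation
≡ ((~A & C) | (A & ~C)) & ~A   — double negation
≡ (~A | A) & (~A | ~C) & (C | A) & (C | ~C) & ~A   — distribute | over &
≡ (C | A) & ~A   — simplify

(C | A) & ~A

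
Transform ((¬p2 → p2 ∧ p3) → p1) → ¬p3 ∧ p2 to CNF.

((¬p2 → p2 ∧ p3) → p1) → ¬p3 ∧ p2
⇔ ¬((¬p2 → p2 ∧ p3) → p1) ∨ ¬p3 ∧ p2   [eliminate →]
⇔ ¬(¬(¬p2 → p2 ∧ p3) ∨ p1) ∨ ¬p3 ∧ p2   [eliminate →]
⇔ ¬(¬(¬¬p2 ∨ p2 ∧ p3) ∨ p1) ∨ ¬p3 ∧ p2   [eliminate →]
⇔ ¬¬(¬¬p2 ∨ p2 ∧ p3) ∧ ¬p1 ∨ ¬p3 ∧ p2   [De Morgan]
⇔ (¬¬p2 ∨ p2 ∧ p3) ∧ ¬p1 ∨ ¬p3 ∧ p2   [double negation]
⇔ (p2 ∨ p2 ∧ p3) ∧ ¬p1 ∨ ¬p3 ∧ p2   [double negation]
⇔ (p2 ∨ p2 ∨ ¬p3) ∧ (p2 ∨ p2 ∨ p2) ∧ (p2 ∨ p3 ∨ ¬p3) ∧ (p2 ∨ p3 ∨ p2) ∧ (¬p1 ∨ ¬p3) ∧ (¬p1 ∨ p2)   [distribute ∨ over ∧]
⇔ p2 ∧ (¬p1 ∨ ¬p3)   [simplify]

p2 ∧ (¬p1 ∨ ¬p3)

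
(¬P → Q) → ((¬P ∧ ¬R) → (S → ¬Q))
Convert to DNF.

(¬P → Q) → ((¬P ∧ ¬R) → (S → ¬Q))
≡ ¬(¬P → Q) ∨ ((¬P ∧ ¬R) → (S → ¬Q))   (eliminate →)
≡ ¬(¬¬P ∨ Q) ∨ ((¬P ∧ ¬R) → (S → ¬Q))   (eliminate →)
≡ ¬(¬¬P ∨ Q) ∨ ¬(¬P ∧ ¬R) ∨ (S → ¬Q)   (eliminate →)
≡ ¬(¬¬P ∨ Q) ∨ ¬(¬P ∧ ¬R) ∨ ¬S ∨ ¬Q   (eliminate →)
≡ (¬¬¬P ∧ ¬Q) ∨ ¬(¬P ∧ ¬R) ∨ ¬S ∨ ¬Q   (De Morgan)
≡ (¬P ∧ ¬Q) ∨ ¬(¬P ∧ ¬R) ∨ ¬S ∨ ¬Q   (double negation)
≡ (¬P ∧ ¬Q) ∨ ¬¬P ∨ ¬¬R ∨ ¬S ∨ ¬Q   (De Morgan)
≡ (¬P ∧ ¬Q) ∨ P ∨ ¬¬R ∨ ¬S ∨ ¬Q   (double negation)
≡ (¬P ∧ ¬Q) ∨ P ∨ R ∨ ¬S ∨ ¬Q   (double negation)
≡ P ∨ R ∨ ¬S ∨ ¬Q   (simplify)

P ∨ R ∨ ¬S ∨ ¬Q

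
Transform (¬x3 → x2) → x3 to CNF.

(¬x3 → x2) → x3
≡ ¬(¬x3 → x2) ∨ x3   — eliminate →
≡ ¬(¬¬x3 ∨ x2) ∨ x3   — eliminate →
≡ (¬¬¬x3 ∧ ¬x2) ∨ x3   — De Morgan
≡ (¬x3 ∧ ¬x2) ∨ x3   — double negation
≡ (¬x3 ∨ x3) ∧ (¬x2 ∨ x3)   — distribute ∨ over ∧
≡ ¬x2 ∨ x3   — simplify

¬x2 ∨ x3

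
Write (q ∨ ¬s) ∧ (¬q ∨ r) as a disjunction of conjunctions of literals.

(q ∧ r) ∨ (¬s ∧ ¬q) ∨ (¬s ∧ r)

(q ∨ ¬s) ∧ (¬q ∨ r)
= (q ∧ ¬q) ∨ (q ∧ r) ∨ (¬s ∧ ¬q) ∨ (¬s ∧ r)   [distribute ∧ over ∨]
= (q ∧ r) ∨ (¬s ∧ ¬q) ∨ (¬s ∧ r)   [simplify]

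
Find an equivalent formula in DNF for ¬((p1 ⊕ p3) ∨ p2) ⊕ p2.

¬((p1 ⊕ p3) ∨ p2) ⊕ p2
≡ (¬((p1 ⊕ p3) ∨ p2) ∧ ¬p2) ∨ (¬¬((p1 ⊕ p3) ∨ p2) ∧ p2)   (expand ⊕)
≡ (¬((p1 ∧ ¬p3) ∨ (¬p1 ∧ p3) ∨ p2) ∧ ¬p2) ∨ (¬¬((p1 ⊕ p3) ∨ p2) ∧ p2)   (expand ⊕)
≡ (¬((p1 ∧ ¬p3) ∨ (¬p1 ∧ p3) ∨ p2) ∧ ¬p2) ∨ (¬¬((p1 ∧ ¬p3) ∨ (¬p1 ∧ p3) ∨ p2) ∧ p2)   (expand ⊕)
≡ (¬(p1 ∧ ¬p3) ∧ ¬(¬p1 ∧ p3) ∧ ¬p2 ∧ ¬p2) ∨ (¬¬((p1 ∧ ¬p3) ∨ (¬p1 ∧ p3) ∨ p2) ∧ p2)   (De Morgan)
≡ ((¬p1 ∨ ¬¬p3) ∧ ¬(¬p1 ∧ p3) ∧ ¬p2 ∧ ¬p2) ∨ (¬¬((p1 ∧ ¬p3) ∨ (¬p1 ∧ p3) ∨ p2) ∧ p2)   (De Morgan)
≡ ((¬p1 ∨ p3) ∧ ¬(¬p1 ∧ p3) ∧ ¬p2 ∧ ¬p2) ∨ (¬¬((p1 ∧ ¬p3) ∨ (¬p1 ∧ p3) ∨ p2) ∧ p2)   (double negation)
≡ ((¬p1 ∨ p3) ∧ (¬¬p1 ∨ ¬p3) ∧ ¬p2 ∧ ¬p2) ∨ (¬¬((p1 ∧ ¬p3) ∨ (¬p1 ∧ p3) ∨ p2) ∧ p2)   (De Morgan)
≡ ((¬p1 ∨ p3) ∧ (p1 ∨ ¬p3) ∧ ¬p2 ∧ ¬p2) ∨ (¬¬((p1 ∧ ¬p3) ∨ (¬p1 ∧ p3) ∨ p2) ∧ p2)   (double negation)
≡ ((¬p1 ∨ p3) ∧ (p1 ∨ ¬p3) ∧ ¬p2 ∧ ¬p2) ∨ (((p1 ∧ ¬p3) ∨ (¬p1 ∧ p3) ∨ p2) ∧ p2)   (double negation)
≡ (¬p1 ∧ p1 ∧ ¬p2 ∧ ¬p2) ∨ (¬p1 ∧ ¬p3 ∧ ¬p2 ∧ ¬p2) ∨ (p3 ∧ p1 ∧ ¬p2 ∧ ¬p2) ∨ (p3 ∧ ¬p3 ∧ ¬p2 ∧ ¬p2) ∨ (p1 ∧ ¬p3 ∧ p2) ∨ (¬p1 ∧ p3 ∧ p2) ∨ (p2 ∧ p2)   (distribute ∧ over ∨)
≡ (¬p1 ∧ ¬p3 ∧ ¬p2) ∨ (p3 ∧ p1 ∧ ¬p2) ∨ p2   (simplify)

(¬p1 ∧ ¬p3 ∧ ¬p2) ∨ (p3 ∧ p1 ∧ ¬p2) ∨ p2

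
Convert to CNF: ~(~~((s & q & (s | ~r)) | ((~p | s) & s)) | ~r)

~(~~((s & q & (s | ~r)) | ((~p | s) & s)) | ~r)
≡ ~~~((s & q & (s | ~r)) | ((~p | s) & s)) & ~~r   [De Morgan]
≡ ~((s & q & (s | ~r)) | ((~p | s) & s)) & ~~r   [double negation]
≡ ~(s & q & (s | ~r)) & ~((~p | s) & s) & ~~r   [De Morgan]
≡ (~s | ~q | ~(s | ~r)) & ~((~p | s) & s) & ~~r   [De Morgan]
≡ (~s | ~q | (~s & ~~r)) & ~((~p | s) & s) & ~~r   [De Morgan]
≡ (~s | ~q | (~s & r)) & ~((~p | s) & s) & ~~r   [double negation]
≡ (~s | ~q | (~s & r)) & (~(~p | s) | ~s) & ~~r   [De Morgan]
≡ (~s | ~q | (~s & r)) & ((~~p & ~s) | ~s) & ~~r   [De Morgan]
≡ (~s | ~q | (~s & r)) & ((p & ~s) | ~s) & ~~r   [double negation]
≡ (~s | ~q | (~s & r)) & ((p & ~s) | ~s) & r   [double negation]
≡ (~s | ~q | ~s) & (~s | ~q | r) & (p | ~s) & (~s | ~s) & r   [distribute | over &]
≡ ~s & r   [simplify]

~s & r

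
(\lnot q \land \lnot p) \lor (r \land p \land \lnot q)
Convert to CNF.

\lnot q \land (\lnot p \lor r)

(\lnot q \land \lnot p) \lor (r \land p \land \lnot q)
≡ (\lnot q \lor r) \land (\lnot q \lor p) \land (\lnot q \lor \lnot q) \land (\lnot p \lor r) \land (\lnot p \lor p) \land (\lnot p \lor \lnot q)
≡ \lnot q \land (\lnot p \lor r)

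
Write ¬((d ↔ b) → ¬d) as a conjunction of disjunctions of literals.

(¬d ∨ b) ∧ d

¬((d ↔ b) → ¬d)
⇔ ¬(¬(d ↔ b) ∨ ¬d)   (eliminate →)
⇔ ¬(¬((d → b) ∧ (b → d)) ∨ ¬d)   (eliminate ↔)
⇔ ¬(¬((¬d ∨ b) ∧ (b → d)) ∨ ¬d)   (eliminate →)
⇔ ¬(¬((¬d ∨ b) ∧ (¬b ∨ d)) ∨ ¬d)   (eliminate →)
⇔ ¬¬((¬d ∨ b) ∧ (¬b ∨ d)) ∧ ¬¬d   (De Morgan)
⇔ (¬d ∨ b) ∧ (¬b ∨ d) ∧ ¬¬d   (double negation)
⇔ (¬d ∨ b) ∧ (¬b ∨ d) ∧ d   (double negation)
⇔ (¬d ∨ b) ∧ d   (simplify)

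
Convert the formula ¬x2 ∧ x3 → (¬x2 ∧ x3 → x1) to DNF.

¬x2 ∧ x3 → (¬x2 ∧ x3 → x1)
≡ ¬(¬x2 ∧ x3) ∨ (¬x2 ∧ x3 → x1)   (eliminate →)
≡ ¬(¬x2 ∧ x3) ∨ ¬(¬x2 ∧ x3) ∨ x1   (eliminate →)
≡ ¬¬x2 ∨ ¬x3 ∨ ¬(¬x2 ∧ x3) ∨ x1   (De Morgan)
≡ x2 ∨ ¬x3 ∨ ¬(¬x2 ∧ x3) ∨ x1   (double negation)
≡ x2 ∨ ¬x3 ∨ ¬¬x2 ∨ ¬x3 ∨ x1   (De Morgan)
≡ x2 ∨ ¬x3 ∨ x2 ∨ ¬x3 ∨ x1   (double negation)
≡ x2 ∨ ¬x3 ∨ x1   (simplify)

x2 ∨ ¬x3 ∨ x1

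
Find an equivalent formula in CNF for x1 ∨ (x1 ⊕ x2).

x1 ∨ x2

x1 ∨ (x1 ⊕ x2)
= x1 ∨ ((x1 ∨ x2) ∧ ¬(x1 ∧ x2))   [expand ⊕]
= x1 ∨ ((x1 ∨ x2) ∧ (¬x1 ∨ ¬x2))   [De Morgan]
= (x1 ∨ x1 ∨ x2) ∧ (x1 ∨ ¬x1 ∨ ¬x2)   [distribute ∨ over ∧]
= x1 ∨ x2   [simplify]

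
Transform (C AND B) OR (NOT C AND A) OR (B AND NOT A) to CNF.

(B OR NOT C) AND (B OR A)

(C AND B) OR (NOT C AND A) OR (B AND NOT A)
≡ (C OR NOT C OR B) AND (C OR NOT C OR NOT A) AND (C OR A OR B) AND (C OR A OR NOT A) AND (B OR NOT C OR B) AND (B OR NOT C OR NOT A) AND (B OR A OR B) AND (B OR A OR NOT A)   — distribute OR over AND
≡ (B OR NOT C) AND (B OR A)   — simplify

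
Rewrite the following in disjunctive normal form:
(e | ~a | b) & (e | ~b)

e | (~a & ~b)

(e | ~a | b) & (e | ~b)
≡ (e & e) | (e & ~b) | (~a & e) | (~a & ~b) | (b & e) | (b & ~b)   (distribute & over |)
≡ e | (~a & ~b)   (simplify)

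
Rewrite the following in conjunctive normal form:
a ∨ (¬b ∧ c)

(a ∨ ¬b) ∧ (a ∨ c)

a ∨ (¬b ∧ c)
≡ (a ∨ ¬b) ∧ (a ∨ c)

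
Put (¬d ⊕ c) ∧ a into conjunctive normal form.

(¬d ⊕ c) ∧ a
≡ (¬d ∨ c) ∧ ¬(¬d ∧ c) ∧ a   [expand ⊕]
≡ (¬d ∨ c) ∧ (¬¬d ∨ ¬c) ∧ a   [De Morgan]
≡ (¬d ∨ c) ∧ (d ∨ ¬c) ∧ a   [double negation]

(¬d ∨ c) ∧ (d ∨ ¬c) ∧ a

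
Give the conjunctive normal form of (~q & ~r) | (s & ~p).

(~q & ~r) | (s & ~p)
⇔ (~q | s) & (~q | ~p) & (~r | s) & (~r | ~p)   — distribute | over &

(~q | s) & (~q | ~p) & (~r | s) & (~r | ~p)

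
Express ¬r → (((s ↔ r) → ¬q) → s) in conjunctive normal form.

r ∨ q ∨ s

¬r → (((s ↔ r) → ¬q) → s)
≡ ¬¬r ∨ (((s ↔ r) → ¬q) → s)   (eliminate →)
≡ ¬¬r ∨ ¬((s ↔ r) → ¬q) ∨ s   (eliminate →)
≡ ¬¬r ∨ ¬(¬(s ↔ r) ∨ ¬q) ∨ s   (eliminate →)
≡ ¬¬r ∨ ¬(¬((s → r) ∧ (r → s)) ∨ ¬q) ∨ s   (eliminate ↔)
≡ ¬¬r ∨ ¬(¬((¬s ∨ r) ∧ (r → s)) ∨ ¬q) ∨ s   (eliminate →)
≡ ¬¬r ∨ ¬(¬((¬s ∨ r) ∧ (¬r ∨ s)) ∨ ¬q) ∨ s   (eliminate →)
≡ r ∨ ¬(¬((¬s ∨ r) ∧ (¬r ∨ s)) ∨ ¬q) ∨ s   (double negation)
≡ r ∨ (¬¬((¬s ∨ r) ∧ (¬r ∨ s)) ∧ ¬¬q) ∨ s   (De Morgan)
≡ r ∨ ((¬s ∨ r) ∧ (¬r ∨ s) ∧ ¬¬q) ∨ s   (double negation)
≡ r ∨ ((¬s ∨ r) ∧ (¬r ∨ s) ∧ q) ∨ s   (double negation)
≡ (r ∨ ¬s ∨ r ∨ s) ∧ (r ∨ ¬r ∨ s ∨ s) ∧ (r ∨ q ∨ s)   (distribute ∨ over ∧)
≡ r ∨ q ∨ s   (simplify)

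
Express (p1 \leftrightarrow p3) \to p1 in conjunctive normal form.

(p1 \leftrightarrow p3) \to p1
≡ \lnot (p1 \leftrightarrow p3) \lor p1   [eliminate \to]
≡ \lnot ((p1 \to p3) \land (p3 \to p1)) \lor p1   [eliminate \leftrightarrow]
≡ \lnot ((\lnot p1 \lor p3) \land (p3 \to p1)) \lor p1   [eliminate \to]
≡ \lnot ((\lnot p1 \lor p3) \land (\lnot p3 \lor p1)) \lor p1   [eliminate \to]
≡ \lnot (\lnot p1 \lor p3) \lor \lnot (\lnot p3 \lor p1) \lor p1   [De Morgan]
≡ (\lnot \lnot p1 \land \lnot p3) \lor \lnot (\lnot p3 \lor p1) \lor p1   [De Morgan]
≡ (p1 \land \lnot p3) \lor \lnot (\lnot p3 \lor p1) \lor p1   [double negation]
≡ (p1 \land \lnot p3) \lor (\lnot \lnot p3 \land \lnot p1) \lor p1   [De Morgan]
≡ (p1 \land \lnot p3) \lor (p3 \land \lnot p1) \lor p1   [double negation]
≡ (p1 \lor p3 \lor p1) \land (p1 \lor \lnot p1 \lor p1) \land (\lnot p3 \lor p3 \lor p1) \land (\lnot p3 \lor \lnot p1 \lor p1)   [distribute \lor over \land]
≡ p1 \lor p3   [simplify]

p1 \lor p3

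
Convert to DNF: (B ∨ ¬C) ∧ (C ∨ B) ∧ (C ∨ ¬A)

(B ∨ ¬C) ∧ (C ∨ B) ∧ (C ∨ ¬A)
= B ∧ C ∧ C ∨ B ∧ C ∧ ¬A ∨ B ∧ B ∧ C ∨ B ∧ B ∧ ¬A ∨ ¬C ∧ C ∧ C ∨ ¬C ∧ C ∧ ¬A ∨ ¬C ∧ B ∧ C ∨ ¬C ∧ B ∧ ¬A   (distribute ∧ over ∨)
= B ∧ C ∨ B ∧ ¬A   (simplify)

B ∧ C ∨ B ∧ ¬A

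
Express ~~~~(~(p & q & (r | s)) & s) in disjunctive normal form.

(~p & s) | (~q & s)

~~~~(~(p & q & (r | s)) & s)
≡ ~~(~(p & q & (r | s)) & s)   [double negation]
≡ ~(p & q & (r | s)) & s   [double negation]
≡ (~p | ~q | ~(r | s)) & s   [De Morgan]
≡ (~p | ~q | (~r & ~s)) & s   [De Morgan]
≡ (~p & s) | (~q & s) | (~r & ~s & s)   [distribute & over |]
≡ (~p & s) | (~q & s)   [simplify]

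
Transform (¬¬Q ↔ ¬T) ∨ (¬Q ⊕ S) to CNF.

(¬¬Q ↔ ¬T) ∨ (¬Q ⊕ S)
= ((¬¬Q → ¬T) ∧ (¬T → ¬¬Q)) ∨ (¬Q ⊕ S)   (eliminate ↔)
= ((¬¬¬Q ∨ ¬T) ∧ (¬T → ¬¬Q)) ∨ (¬Q ⊕ S)   (eliminate →)
= ((¬¬¬Q ∨ ¬T) ∧ (¬¬T ∨ ¬¬Q)) ∨ (¬Q ⊕ S)   (eliminate →)
= ((¬¬¬Q ∨ ¬T) ∧ (¬¬T ∨ ¬¬Q)) ∨ ((¬Q ∨ S) ∧ ¬(¬Q ∧ S))   (expand ⊕)
= ((¬Q ∨ ¬T) ∧ (¬¬T ∨ ¬¬Q)) ∨ ((¬Q ∨ S) ∧ ¬(¬Q ∧ S))   (double negation)
= ((¬Q ∨ ¬T) ∧ (T ∨ ¬¬Q)) ∨ ((¬Q ∨ S) ∧ ¬(¬Q ∧ S))   (double negation)
= ((¬Q ∨ ¬T) ∧ (T ∨ Q)) ∨ ((¬Q ∨ S) ∧ ¬(¬Q ∧ S))   (double negation)
= ((¬Q ∨ ¬T) ∧ (T ∨ Q)) ∨ ((¬Q ∨ S) ∧ (¬¬Q ∨ ¬S))   (De Morgan)
= ((¬Q ∨ ¬T) ∧ (T ∨ Q)) ∨ ((¬Q ∨ S) ∧ (Q ∨ ¬S))   (double negation)
= (¬Q ∨ ¬T ∨ ¬Q ∨ S) ∧ (¬Q ∨ ¬T ∨ Q ∨ ¬S) ∧ (T ∨ Q ∨ ¬Q ∨ S) ∧ (T ∨ Q ∨ Q ∨ ¬S)   (distribute ∨ over ∧)
= (¬Q ∨ ¬T ∨ S) ∧ (T ∨ Q ∨ ¬S)   (simplify)

(¬Q ∨ ¬T ∨ S) ∧ (T ∨ Q ∨ ¬S)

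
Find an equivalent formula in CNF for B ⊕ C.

B ⊕ C
≡ (B ∨ C) ∧ ¬(B ∧ C)   [expand ⊕]
≡ (B ∨ C) ∧ (¬B ∨ ¬C)   [De Morgan]

(B ∨ C) ∧ (¬B ∨ ¬C)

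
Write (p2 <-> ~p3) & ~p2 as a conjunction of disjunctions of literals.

(p2 <-> ~p3) & ~p2
≡ (p2 -> ~p3) & (~p3 -> p2) & ~p2
≡ (~p2 | ~p3) & (~p3 -> p2) & ~p2
≡ (~p2 | ~p3) & (~~p3 | p2) & ~p2
≡ (~p2 | ~p3) & (p3 | p2) & ~p2
≡ (p3 | p2) & ~p2

(p3 | p2) & ~p2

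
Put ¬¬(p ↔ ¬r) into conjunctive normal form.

¬¬(p ↔ ¬r)
≡ ¬¬((p → ¬r) ∧ (¬r → p))
≡ ¬¬((¬p ∨ ¬r) ∧ (¬r → p))
≡ ¬¬((¬p ∨ ¬r) ∧ (¬¬r ∨ p))
≡ (¬p ∨ ¬r) ∧ (¬¬r ∨ p)
≡ (¬p ∨ ¬r) ∧ (r ∨ p)

(¬p ∨ ¬r) ∧ (r ∨ p)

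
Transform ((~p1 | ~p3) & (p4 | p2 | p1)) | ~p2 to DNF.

((~p1 | ~p3) & (p4 | p2 | p1)) | ~p2
⇔ (~p1 & p4) | (~p1 & p2) | (~p1 & p1) | (~p3 & p4) | (~p3 & p2) | (~p3 & p1) | ~p2   [distribute & over |]
⇔ (~p1 & p4) | (~p1 & p2) | (~p3 & p4) | (~p3 & p2) | (~p3 & p1) | ~p2   [simplify]

(~p1 & p4) | (~p1 & p2) | (~p3 & p4) | (~p3 & p2) | (~p3 & p1) | ~p2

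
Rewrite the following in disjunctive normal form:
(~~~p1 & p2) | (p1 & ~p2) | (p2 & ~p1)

(~~~p1 & p2) | (p1 & ~p2) | (p2 & ~p1)
= (~p1 & p2) | (p1 & ~p2) | (p2 & ~p1)   [double negation]
= (~p1 & p2) | (p1 & ~p2)   [simplify]

(~p1 & p2) | (p1 & ~p2)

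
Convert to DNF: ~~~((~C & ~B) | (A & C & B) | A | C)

~~~((~C & ~B) | (A & C & B) | A | C)
≡ ~((~C & ~B) | (A & C & B) | A | C)
≡ ~(~C & ~B) & ~(A & C & B) & ~A & ~C
≡ (~~C | ~~B) & ~(A & C & B) & ~A & ~C
≡ (C | ~~B) & ~(A & C & B) & ~A & ~C
≡ (C | B) & ~(A & C & B) & ~A & ~C
≡ (C | B) & (~A | ~C | ~B) & ~A & ~C
≡ (C & ~A & ~A & ~C) | (C & ~C & ~A & ~C) | (C & ~B & ~A & ~C) | (B & ~A & ~A & ~C) | (B & ~C & ~A & ~C) | (B & ~B & ~A & ~C)
≡ B & ~A & ~C

B & ~A & ~C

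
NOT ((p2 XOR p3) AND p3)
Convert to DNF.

(p3 AND p2) OR NOT p3

NOT ((p2 XOR p3) AND p3)
⇔ NOT (((p2 AND NOT p3) OR (NOT p2 AND p3)) AND p3)
⇔ NOT ((p2 AND NOT p3) OR (NOT p2 AND p3)) OR NOT p3
⇔ (NOT (p2 AND NOT p3) AND NOT (NOT p2 AND p3)) OR NOT p3
⇔ ((NOT p2 OR NOT NOT p3) AND NOT (NOT p2 AND p3)) OR NOT p3
⇔ ((NOT p2 OR p3) AND NOT (NOT p2 AND p3)) OR NOT p3
⇔ ((NOT p2 OR p3) AND (NOT NOT p2 OR NOT p3)) OR NOT p3
⇔ ((NOT p2 OR p3) AND (p2 OR NOT p3)) OR NOT p3
⇔ (NOT p2 AND p2) OR (NOT p2 AND NOT p3) OR (p3 AND p2) OR (p3 AND NOT p3) OR NOT p3
⇔ (p3 AND p2) OR NOT p3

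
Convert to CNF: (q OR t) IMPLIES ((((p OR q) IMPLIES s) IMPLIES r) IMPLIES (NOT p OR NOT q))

(q OR t) IMPLIES ((((p OR q) IMPLIES s) IMPLIES r) IMPLIES (NOT p OR NOT q))
= NOT (q OR t) OR ((((p OR q) IMPLIES s) IMPLIES r) IMPLIES (NOT p OR NOT q))   — eliminate IMPLIES
= NOT (q OR t) OR NOT (((p OR q) IMPLIES s) IMPLIES r) OR NOT p OR NOT q   — eliminate IMPLIES
= NOT (q OR t) OR NOT (NOT ((p OR q) IMPLIES s) OR r) OR NOT p OR NOT q   — eliminate IMPLIES
= NOT (q OR t) OR NOT (NOT (NOT (p OR q) OR s) OR r) OR NOT p OR NOT q   — eliminate IMPLIES
= (NOT q AND NOT t) OR NOT (NOT (NOT (p OR q) OR s) OR r) OR NOT p OR NOT q   — De Morgan
= (NOT q AND NOT t) OR (NOT NOT (NOT (p OR q) OR s) AND NOT r) OR NOT p OR NOT q   — De Morgan
= (NOT q AND NOT t) OR ((NOT (p OR q) OR s) AND NOT r) OR NOT p OR NOT q   — double negation
= (NOT q AND NOT t) OR (((NOT p AND NOT q) OR s) AND NOT r) OR NOT p OR NOT q   — De Morgan
= (NOT q OR NOT p OR s OR NOT p OR NOT q) AND (NOT q OR NOT q OR s OR NOT p OR NOT q) AND (NOT q OR NOT r OR NOT p OR NOT q) AND (NOT t OR NOT p OR s OR NOT p OR NOT q) AND (NOT t OR NOT q OR s OR NOT p OR NOT q) AND (NOT t OR NOT r OR NOT p OR NOT q)   — distribute OR over AND
= (NOT q OR NOT p OR s) AND (NOT q OR NOT r OR NOT p)   — simplify

(NOT q OR NOT p OR s) AND (NOT q OR NOT r OR NOT p)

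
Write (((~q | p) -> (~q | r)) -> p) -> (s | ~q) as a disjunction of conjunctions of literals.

(((~q | p) -> (~q | r)) -> p) -> (s | ~q)
= ~(((~q | p) -> (~q | r)) -> p) | s | ~q
= ~(~((~q | p) -> (~q | r)) | p) | s | ~q
= ~(~(~(~q | p) | ~q | r) | p) | s | ~q
= (~~(~(~q | p) | ~q | r) & ~p) | s | ~q
= ((~(~q | p) | ~q | r) & ~p) | s | ~q
= (((~~q & ~p) | ~q | r) & ~p) | s | ~q
= (((q & ~p) | ~q | r) & ~p) | s | ~q
= (q & ~p & ~p) | (~q & ~p) | (r & ~p) | s | ~q
= (q & ~p) | (r & ~p) | s | ~q

(q & ~p) | (r & ~p) | s | ~q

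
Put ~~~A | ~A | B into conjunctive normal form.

~A | B

~~~A | ~A | B
⇔ ~A | ~A | B
⇔ ~A | B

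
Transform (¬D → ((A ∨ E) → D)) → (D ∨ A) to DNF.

(¬D ∧ E) ∨ D ∨ A

(¬D → ((A ∨ E) → D)) → (D ∨ A)
⇔ ¬(¬D → ((A ∨ E) → D)) ∨ D ∨ A
⇔ ¬(¬¬D ∨ ((A ∨ E) → D)) ∨ D ∨ A
⇔ ¬(¬¬D ∨ ¬(A ∨ E) ∨ D) ∨ D ∨ A
⇔ (¬¬¬D ∧ ¬¬(A ∨ E) ∧ ¬D) ∨ D ∨ A
⇔ (¬D ∧ ¬¬(A ∨ E) ∧ ¬D) ∨ D ∨ A
⇔ (¬D ∧ (A ∨ E) ∧ ¬D) ∨ D ∨ A
⇔ (¬D ∧ A ∧ ¬D) ∨ (¬D ∧ E ∧ ¬D) ∨ D ∨ A
⇔ (¬D ∧ E) ∨ D ∨ A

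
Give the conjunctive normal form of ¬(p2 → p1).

¬(p2 → p1)
≡ ¬(¬p2 ∨ p1)   (eliminate →)
≡ ¬¬p2 ∧ ¬p1   (De Morgan)
≡ p2 ∧ ¬p1   (double negation)

p2 ∧ ¬p1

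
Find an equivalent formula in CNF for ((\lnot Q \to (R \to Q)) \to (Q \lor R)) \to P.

((\lnot Q \to (R \to Q)) \to (Q \lor R)) \to P
≡ \lnot ((\lnot Q \to (R \to Q)) \to (Q \lor R)) \lor P   [eliminate \to]
≡ \lnot (\lnot (\lnot Q \to (R \to Q)) \lor Q \lor R) \lor P   [eliminate \to]
≡ \lnot (\lnot (\lnot \lnot Q \lor (R \to Q)) \lor Q \lor R) \lor P   [eliminate \to]
≡ \lnot (\lnot (\lnot \lnot Q \lor \lnot R \lor Q) \lor Q \lor R) \lor P   [eliminate \to]
≡ (\lnot \lnot (\lnot \lnot Q \lor \lnot R \lor Q) \land \lnot Q \land \lnot R) \lor P   [De Morgan]
≡ ((\lnot \lnot Q \lor \lnot R \lor Q) \land \lnot Q \land \lnot R) \lor P   [double negation]
≡ ((Q \lor \lnot R \lor Q) \land \lnot Q \land \lnot R) \lor P   [double negation]
≡ (Q \lor \lnot R \lor Q \lor P) \land (\lnot Q \lor P) \land (\lnot R \lor P)   [distribute \lor over \land]
≡ (\lnot Q \lor P) \land (\lnot R \lor P)   [simplify]

(\lnot Q \lor P) \land (\lnot R \lor P)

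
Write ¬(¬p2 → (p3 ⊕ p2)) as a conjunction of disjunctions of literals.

¬p2 ∧ (¬p3 ∨ p2)

¬(¬p2 → (p3 ⊕ p2))
⇔ ¬(¬¬p2 ∨ (p3 ⊕ p2))   — eliminate →
⇔ ¬(¬¬p2 ∨ ((p3 ∨ p2) ∧ ¬(p3 ∧ p2)))   — expand ⊕
⇔ ¬¬¬p2 ∧ ¬((p3 ∨ p2) ∧ ¬(p3 ∧ p2))   — De Morgan
⇔ ¬p2 ∧ ¬((p3 ∨ p2) ∧ ¬(p3 ∧ p2))   — double negation
⇔ ¬p2 ∧ (¬(p3 ∨ p2) ∨ ¬¬(p3 ∧ p2))   — De Morgan
⇔ ¬p2 ∧ ((¬p3 ∧ ¬p2) ∨ ¬¬(p3 ∧ p2))   — De Morgan
⇔ ¬p2 ∧ ((¬p3 ∧ ¬p2) ∨ (p3 ∧ p2))   — double negation
⇔ ¬p2 ∧ (¬p3 ∨ p3) ∧ (¬p3 ∨ p2) ∧ (¬p2 ∨ p3) ∧ (¬p2 ∨ p2)   — distribute ∨ over ∧
⇔ ¬p2 ∧ (¬p3 ∨ p2)   — simplify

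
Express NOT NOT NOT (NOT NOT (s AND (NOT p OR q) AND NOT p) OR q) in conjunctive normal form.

NOT NOT NOT (NOT NOT (s AND (NOT p OR q) AND NOT p) OR q)
= NOT (NOT NOT (s AND (NOT p OR q) AND NOT p) OR q)   (double negation)
= NOT NOT NOT (s AND (NOT p OR q) AND NOT p) AND NOT q   (De Morgan)
= NOT (s AND (NOT p OR q) AND NOT p) AND NOT q   (double negation)
= (NOT s OR NOT (NOT p OR q) OR NOT NOT p) AND NOT q   (De Morgan)
= (NOT s OR (NOT NOT p AND NOT q) OR NOT NOT p) AND NOT q   (De Morgan)
= (NOT s OR (p AND NOT q) OR NOT NOT p) AND NOT q   (double negation)
= (NOT s OR (p AND NOT q) OR p) AND NOT q   (double negation)
= (NOT s OR p OR p) AND (NOT s OR NOT q OR p) AND NOT q   (distribute OR over AND)
= (NOT s OR p) AND NOT q   (simplify)

(NOT s OR p) AND NOT q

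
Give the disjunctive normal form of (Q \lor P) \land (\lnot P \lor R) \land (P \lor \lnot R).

(Q \land \lnot P \land \lnot R) \lor (P \land R)

(Q \lor P) \land (\lnot P \lor R) \land (P \lor \lnot R)
⇔ (Q \land \lnot P \land P) \lor (Q \land \lnot P \land \lnot R) \lor (Q \land R \land P) \lor (Q \land R \land \lnot R) \lor (P \land \lnot P \land P) \lor (P \land \lnot P \land \lnot R) \lor (P \land R \land P) \lor (P \land R \land \lnot R)   [distribute \land over \lor]
⇔ (Q \land \lnot P \land \lnot R) \lor (P \land R)   [simplify]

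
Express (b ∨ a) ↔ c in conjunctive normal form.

(¬b ∨ c) ∧ (¬a ∨ c) ∧ (¬c ∨ b ∨ a)

(b ∨ a) ↔ c
⇔ ((b ∨ a) → c) ∧ (c → (b ∨ a))   (eliminate ↔)
⇔ (¬(b ∨ a) ∨ c) ∧ (c → (b ∨ a))   (eliminate →)
⇔ (¬(b ∨ a) ∨ c) ∧ (¬c ∨ b ∨ a)   (eliminate →)
⇔ ((¬b ∧ ¬a) ∨ c) ∧ (¬c ∨ b ∨ a)   (De Morgan)
⇔ (¬b ∨ c) ∧ (¬a ∨ c) ∧ (¬c ∨ b ∨ a)   (distribute ∨ over ∧)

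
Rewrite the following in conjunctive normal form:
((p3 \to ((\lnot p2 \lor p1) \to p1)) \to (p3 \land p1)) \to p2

((p3 \to ((\lnot p2 \lor p1) \to p1)) \to (p3 \land p1)) \to p2
= \lnot ((p3 \to ((\lnot p2 \lor p1) \to p1)) \to (p3 \land p1)) \lor p2
= \lnot (\lnot (p3 \to ((\lnot p2 \lor p1) \to p1)) \lor (p3 \land p1)) \lor p2
= \lnot (\lnot (\lnot p3 \lor ((\lnot p2 \lor p1) \to p1)) \lor (p3 \land p1)) \lor p2
= \lnot (\lnot (\lnot p3 \lor \lnot (\lnot p2 \lor p1) \lor p1) \lor (p3 \land p1)) \lor p2
= (\lnot \lnot (\lnot p3 \lor \lnot (\lnot p2 \lor p1) \lor p1) \land \lnot (p3 \land p1)) \lor p2
= ((\lnot p3 \lor \lnot (\lnot p2 \lor p1) \lor p1) \land \lnot (p3 \land p1)) \lor p2
= ((\lnot p3 \lor (\lnot \lnot p2 \land \lnot p1) \lor p1) \land \lnot (p3 \land p1)) \lor p2
= ((\lnot p3 \lor (p2 \land \lnot p1) \lor p1) \land \lnot (p3 \land p1)) \lor p2
= ((\lnot p3 \lor (p2 \land \lnot p1) \lor p1) \land (\lnot p3 \lor \lnot p1)) \lor p2
= (\lnot p3 \lor p2 \lor p1 \lor p2) \land (\lnot p3 \lor \lnot p1 \lor p1 \lor p2) \land (\lnot p3 \lor \lnot p1 \lor p2)
= (\lnot p3 \lor p2 \lor p1) \land (\lnot p3 \lor \lnot p1 \lor p2)

(\lnot p3 \lor p2 \lor p1) \land (\lnot p3 \lor \lnot p1 \lor p2)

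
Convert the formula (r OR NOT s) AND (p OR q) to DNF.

(r AND p) OR (r AND q) OR (NOT s AND p) OR (NOT s AND q)

(r OR NOT s) AND (p OR q)
≡ (r AND p) OR (r AND q) OR (NOT s AND p) OR (NOT s AND q)   [distribute AND over OR]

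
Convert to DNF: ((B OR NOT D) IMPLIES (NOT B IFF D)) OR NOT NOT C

(NOT B AND D) OR (B AND NOT D) OR C

((B OR NOT D) IMPLIES (NOT B IFF D)) OR NOT NOT C
⇔ NOT (B OR NOT D) OR (NOT B IFF D) OR NOT NOT C   [eliminate IMPLIES]
⇔ NOT (B OR NOT D) OR ((NOT B IMPLIES D) AND (D IMPLIES NOT B)) OR NOT NOT C   [eliminate IFF]
⇔ NOT (B OR NOT D) OR ((NOT NOT B OR D) AND (D IMPLIES NOT B)) OR NOT NOT C   [eliminate IMPLIES]
⇔ NOT (B OR NOT D) OR ((NOT NOT B OR D) AND (NOT D OR NOT B)) OR NOT NOT C   [eliminate IMPLIES]
⇔ (NOT B AND NOT NOT D) OR ((NOT NOT B OR D) AND (NOT D OR NOT B)) OR NOT NOT C   [De Morgan]
⇔ (NOT B AND D) OR ((NOT NOT B OR D) AND (NOT D OR NOT B)) OR NOT NOT C   [double negation]
⇔ (NOT B AND D) OR ((B OR D) AND (NOT D OR NOT B)) OR NOT NOT C   [double negation]
⇔ (NOT B AND D) OR ((B OR D) AND (NOT D OR NOT B)) OR C   [double negation]
⇔ (NOT B AND D) OR (B AND NOT D) OR (B AND NOT B) OR (D AND NOT D) OR (D AND NOT B) OR C   [distribute AND over OR]
⇔ (NOT B AND D) OR (B AND NOT D) OR C   [simplify]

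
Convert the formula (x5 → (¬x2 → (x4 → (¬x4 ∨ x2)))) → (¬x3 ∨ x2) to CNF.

(x5 → (¬x2 → (x4 → (¬x4 ∨ x2)))) → (¬x3 ∨ x2)
≡ ¬(x5 → (¬x2 → (x4 → (¬x4 ∨ x2)))) ∨ ¬x3 ∨ x2   (eliminate →)
≡ ¬(¬x5 ∨ (¬x2 → (x4 → (¬x4 ∨ x2)))) ∨ ¬x3 ∨ x2   (eliminate →)
≡ ¬(¬x5 ∨ ¬¬x2 ∨ (x4 → (¬x4 ∨ x2))) ∨ ¬x3 ∨ x2   (eliminate →)
≡ ¬(¬x5 ∨ ¬¬x2 ∨ ¬x4 ∨ ¬x4 ∨ x2) ∨ ¬x3 ∨ x2   (eliminate →)
≡ (¬¬x5 ∧ ¬¬¬x2 ∧ ¬¬x4 ∧ ¬¬x4 ∧ ¬x2) ∨ ¬x3 ∨ x2   (De Morgan)
≡ (x5 ∧ ¬¬¬x2 ∧ ¬¬x4 ∧ ¬¬x4 ∧ ¬x2) ∨ ¬x3 ∨ x2   (double negation)
≡ (x5 ∧ ¬x2 ∧ ¬¬x4 ∧ ¬¬x4 ∧ ¬x2) ∨ ¬x3 ∨ x2   (double negation)
≡ (x5 ∧ ¬x2 ∧ x4 ∧ ¬¬x4 ∧ ¬x2) ∨ ¬x3 ∨ x2   (double negation)
≡ (x5 ∧ ¬x2 ∧ x4 ∧ x4 ∧ ¬x2) ∨ ¬x3 ∨ x2   (double negation)
≡ (x5 ∨ ¬x3 ∨ x2) ∧ (¬x2 ∨ ¬x3 ∨ x2) ∧ (x4 ∨ ¬x3 ∨ x2) ∧ (x4 ∨ ¬x3 ∨ x2) ∧ (¬x2 ∨ ¬x3 ∨ x2)   (distribute ∨ over ∧)
≡ (x5 ∨ ¬x3 ∨ x2) ∧ (x4 ∨ ¬x3 ∨ x2)   (simplify)

(x5 ∨ ¬x3 ∨ x2) ∧ (x4 ∨ ¬x3 ∨ x2)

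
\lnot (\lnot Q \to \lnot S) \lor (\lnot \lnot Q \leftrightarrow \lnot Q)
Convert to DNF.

\lnot (\lnot Q \to \lnot S) \lor (\lnot \lnot Q \leftrightarrow \lnot Q)
= \lnot (\lnot \lnot Q \lor \lnot S) \lor (\lnot \lnot Q \leftrightarrow \lnot Q)   [eliminate \to]
= \lnot (\lnot \lnot Q \lor \lnot S) \lor ((\lnot \lnot Q \to \lnot Q) \land (\lnot Q \to \lnot \lnot Q))   [eliminate \leftrightarrow]
= \lnot (\lnot \lnot Q \lor \lnot S) \lor ((\lnot \lnot \lnot Q \lor \lnot Q) \land (\lnot Q \to \lnot \lnot Q))   [eliminate \to]
= \lnot (\lnot \lnot Q \lor \lnot S) \lor ((\lnot \lnot \lnot Q \lor \lnot Q) \land (\lnot \lnot Q \lor \lnot \lnot Q))   [eliminate \to]
= (\lnot \lnot \lnot Q \land \lnot \lnot S) \lor ((\lnot \lnot \lnot Q \lor \lnot Q) \land (\lnot \lnot Q \lor \lnot \lnot Q))   [De Morgan]
= (\lnot Q \land \lnot \lnot S) \lor ((\lnot \lnot \lnot Q \lor \lnot Q) \land (\lnot \lnot Q \lor \lnot \lnot Q))   [double negation]
= (\lnot Q \land S) \lor ((\lnot \lnot \lnot Q \lor \lnot Q) \land (\lnot \lnot Q \lor \lnot \lnot Q))   [double negation]
= (\lnot Q \land S) \lor ((\lnot Q \lor \lnot Q) \land (\lnot \lnot Q \lor \lnot \lnot Q))   [double negation]
= (\lnot Q \land S) \lor ((\lnot Q \lor \lnot Q) \land (Q \lor \lnot \lnot Q))   [double negation]
= (\lnot Q \land S) \lor ((\lnot Q \lor \lnot Q) \land (Q \lor Q))   [double negation]
= (\lnot Q \land S) \lor (\lnot Q \land Q) \lor (\lnot Q \land Q) \lor (\lnot Q \land Q) \lor (\lnot Q \land Q)   [distribute \land over \lor]
= \lnot Q \land S   [simplify]

\lnot Q \land S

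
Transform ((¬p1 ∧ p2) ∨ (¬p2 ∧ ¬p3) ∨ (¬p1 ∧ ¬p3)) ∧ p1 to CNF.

((¬p1 ∧ p2) ∨ (¬p2 ∧ ¬p3) ∨ (¬p1 ∧ ¬p3)) ∧ p1
≡ (¬p1 ∨ ¬p2 ∨ ¬p1) ∧ (¬p1 ∨ ¬p2 ∨ ¬p3) ∧ (¬p1 ∨ ¬p3 ∨ ¬p1) ∧ (¬p1 ∨ ¬p3 ∨ ¬p3) ∧ (p2 ∨ ¬p2 ∨ ¬p1) ∧ (p2 ∨ ¬p2 ∨ ¬p3) ∧ (p2 ∨ ¬p3 ∨ ¬p1) ∧ (p2 ∨ ¬p3 ∨ ¬p3) ∧ p1   [distribute ∨ over ∧]
≡ (¬p1 ∨ ¬p2) ∧ (¬p1 ∨ ¬p3) ∧ (p2 ∨ ¬p3) ∧ p1   [simplify]

(¬p1 ∨ ¬p2) ∧ (¬p1 ∨ ¬p3) ∧ (p2 ∨ ¬p3) ∧ p1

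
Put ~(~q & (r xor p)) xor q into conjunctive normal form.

~(~q & (r xor p)) xor q
⇔ (~(~q & (r xor p)) | q) & ~(~(~q & (r xor p)) & q)   (expand xor)
⇔ (~(~q & (r | p) & ~(r & p)) | q) & ~(~(~q & (r xor p)) & q)   (expand xor)
⇔ (~(~q & (r | p) & ~(r & p)) | q) & ~(~(~q & (r | p) & ~(r & p)) & q)   (expand xor)
⇔ (~~q | ~(r | p) | ~~(r & p) | q) & ~(~(~q & (r | p) & ~(r & p)) & q)   (De Morgan)
⇔ (q | ~(r | p) | ~~(r & p) | q) & ~(~(~q & (r | p) & ~(r & p)) & q)   (double negation)
⇔ (q | (~r & ~p) | ~~(r & p) | q) & ~(~(~q & (r | p) & ~(r & p)) & q)   (De Morgan)
⇔ (q | (~r & ~p) | (r & p) | q) & ~(~(~q & (r | p) & ~(r & p)) & q)   (double negation)
⇔ (q | (~r & ~p) | (r & p) | q) & (~~(~q & (r | p) & ~(r & p)) | ~q)   (De Morgan)
⇔ (q | (~r & ~p) | (r & p) | q) & ((~q & (r | p) & ~(r & p)) | ~q)   (double negation)
⇔ (q | (~r & ~p) | (r & p) | q) & ((~q & (r | p) & (~r | ~p)) | ~q)   (De Morgan)
⇔ (q | ~r | r | q) & (q | ~r | p | q) & (q | ~p | r | q) & (q | ~p | p | q) & (~q | ~q) & (r | p | ~q) & (~r | ~p | ~q)   (distribute | over &)
⇔ (q | ~r | p) & (q | ~p | r) & ~q   (simplify)

(q | ~r | p) & (q | ~p | r) & ~q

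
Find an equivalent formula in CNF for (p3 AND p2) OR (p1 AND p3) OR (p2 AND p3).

p3 AND (p2 OR p1)

(p3 AND p2) OR (p1 AND p3) OR (p2 AND p3)
= (p3 OR p1 OR p2) AND (p3 OR p1 OR p3) AND (p3 OR p3 OR p2) AND (p3 OR p3 OR p3) AND (p2 OR p1 OR p2) AND (p2 OR p1 OR p3) AND (p2 OR p3 OR p2) AND (p2 OR p3 OR p3)   [distribute OR over AND]
= p3 AND (p2 OR p1)   [simplify]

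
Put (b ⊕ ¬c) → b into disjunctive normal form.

(b ⊕ ¬c) → b
≡ ¬(b ⊕ ¬c) ∨ b
≡ ¬((b ∧ ¬¬c) ∨ (¬b ∧ ¬c)) ∨ b
≡ (¬(b ∧ ¬¬c) ∧ ¬(¬b ∧ ¬c)) ∨ b
≡ ((¬b ∨ ¬¬¬c) ∧ ¬(¬b ∧ ¬c)) ∨ b
≡ ((¬b ∨ ¬c) ∧ ¬(¬b ∧ ¬c)) ∨ b
≡ ((¬b ∨ ¬c) ∧ (¬¬b ∨ ¬¬c)) ∨ b
≡ ((¬b ∨ ¬c) ∧ (b ∨ ¬¬c)) ∨ b
≡ ((¬b ∨ ¬c) ∧ (b ∨ c)) ∨ b
≡ (¬b ∧ b) ∨ (¬b ∧ c) ∨ (¬c ∧ b) ∨ (¬c ∧ c) ∨ b
≡ (¬b ∧ c) ∨ b

(¬b ∧ c) ∨ b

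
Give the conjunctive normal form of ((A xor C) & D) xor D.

((A xor C) & D) xor D
≡ (((A xor C) & D) | D) & ~((A xor C) & D & D)   (expand xor)
≡ (((A | C) & ~(A & C) & D) | D) & ~((A xor C) & D & D)   (expand xor)
≡ (((A | C) & ~(A & C) & D) | D) & ~((A | C) & ~(A & C) & D & D)   (expand xor)
≡ (((A | C) & (~A | ~C) & D) | D) & ~((A | C) & ~(A & C) & D & D)   (De Morgan)
≡ (((A | C) & (~A | ~C) & D) | D) & (~(A | C) | ~~(A & C) | ~D | ~D)   (De Morgan)
≡ (((A | C) & (~A | ~C) & D) | D) & ((~A & ~C) | ~~(A & C) | ~D | ~D)   (De Morgan)
≡ (((A | C) & (~A | ~C) & D) | D) & ((~A & ~C) | (A & C) | ~D | ~D)   (double negation)
≡ (A | C | D) & (~A | ~C | D) & (D | D) & (~A | A | ~D | ~D) & (~A | C | ~D | ~D) & (~C | A | ~D | ~D) & (~C | C | ~D | ~D)   (distribute | over &)
≡ D & (~A | C | ~D) & (~C | A | ~D)   (simplify)

D & (~A | C | ~D) & (~C | A | ~D)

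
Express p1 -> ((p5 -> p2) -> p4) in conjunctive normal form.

p1 -> ((p5 -> p2) -> p4)
≡ ~p1 | ((p5 -> p2) -> p4)   [eliminate ->]
≡ ~p1 | ~(p5 -> p2) | p4   [eliminate ->]
≡ ~p1 | ~(~p5 | p2) | p4   [eliminate ->]
≡ ~p1 | (~~p5 & ~p2) | p4   [De Morgan]
≡ ~p1 | (p5 & ~p2) | p4   [double negation]
≡ (~p1 | p5 | p4) & (~p1 | ~p2 | p4)   [distribute | over &]

(~p1 | p5 | p4) & (~p1 | ~p2 | p4)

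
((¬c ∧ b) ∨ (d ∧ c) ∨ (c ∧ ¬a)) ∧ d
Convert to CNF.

((¬c ∧ b) ∨ (d ∧ c) ∨ (c ∧ ¬a)) ∧ d
= (¬c ∨ d ∨ c) ∧ (¬c ∨ d ∨ ¬a) ∧ (¬c ∨ c ∨ c) ∧ (¬c ∨ c ∨ ¬a) ∧ (b ∨ d ∨ c) ∧ (b ∨ d ∨ ¬a) ∧ (b ∨ c ∨ c) ∧ (b ∨ c ∨ ¬a) ∧ d
= (b ∨ c) ∧ d

(b ∨ c) ∧ d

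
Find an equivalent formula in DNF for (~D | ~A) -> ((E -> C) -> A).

(E & ~C) | A

(~D | ~A) -> ((E -> C) -> A)
≡ ~(~D | ~A) | ((E -> C) -> A)   — eliminate ->
≡ ~(~D | ~A) | ~(E -> C) | A   — eliminate ->
≡ ~(~D | ~A) | ~(~E | C) | A   — eliminate ->
≡ (~~D & ~~A) | ~(~E | C) | A   — De Morgan
≡ (D & ~~A) | ~(~E | C) | A   — double negation
≡ (D & A) | ~(~E | C) | A   — double negation
≡ (D & A) | (~~E & ~C) | A   — De Morgan
≡ (D & A) | (E & ~C) | A   — double negation
≡ (E & ~C) | A   — simplify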